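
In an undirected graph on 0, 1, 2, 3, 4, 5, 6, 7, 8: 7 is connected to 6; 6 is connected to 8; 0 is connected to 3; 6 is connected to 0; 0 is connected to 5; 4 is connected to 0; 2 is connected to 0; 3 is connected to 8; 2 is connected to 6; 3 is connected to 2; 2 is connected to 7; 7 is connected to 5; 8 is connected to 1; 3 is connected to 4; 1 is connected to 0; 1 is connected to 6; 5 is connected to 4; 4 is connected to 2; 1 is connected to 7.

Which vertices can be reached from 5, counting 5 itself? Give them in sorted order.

Start at 5.
Its neighbours: 0, 4, 7.
Then their neighbours: 1, 2, 3, 6.
Then next layer: 8.
Every vertex is now reached.

0, 1, 2, 3, 4, 5, 6, 7, 8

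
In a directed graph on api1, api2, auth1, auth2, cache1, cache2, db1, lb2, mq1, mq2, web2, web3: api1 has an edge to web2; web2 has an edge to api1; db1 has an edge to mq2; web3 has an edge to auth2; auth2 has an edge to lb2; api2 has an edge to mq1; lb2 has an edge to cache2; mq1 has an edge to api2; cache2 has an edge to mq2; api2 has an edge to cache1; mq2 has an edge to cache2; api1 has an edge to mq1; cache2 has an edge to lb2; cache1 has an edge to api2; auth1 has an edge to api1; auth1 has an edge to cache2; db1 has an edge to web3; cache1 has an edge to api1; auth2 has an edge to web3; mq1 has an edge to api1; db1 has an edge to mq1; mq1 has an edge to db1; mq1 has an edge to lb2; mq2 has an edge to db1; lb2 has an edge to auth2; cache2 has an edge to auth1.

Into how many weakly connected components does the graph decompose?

1

From api1: component {api1, api2, auth1, auth2, cache1, cache2, db1, lb2, mq1, mq2, web2, web3}.
That's 1 component.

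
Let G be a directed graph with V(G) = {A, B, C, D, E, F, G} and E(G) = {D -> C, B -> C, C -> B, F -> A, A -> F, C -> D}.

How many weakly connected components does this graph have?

4

From A: component {A, F}.
From B: component {B, C, D}.
From E: component {E}.
From G: component {G}.
That's 4 components.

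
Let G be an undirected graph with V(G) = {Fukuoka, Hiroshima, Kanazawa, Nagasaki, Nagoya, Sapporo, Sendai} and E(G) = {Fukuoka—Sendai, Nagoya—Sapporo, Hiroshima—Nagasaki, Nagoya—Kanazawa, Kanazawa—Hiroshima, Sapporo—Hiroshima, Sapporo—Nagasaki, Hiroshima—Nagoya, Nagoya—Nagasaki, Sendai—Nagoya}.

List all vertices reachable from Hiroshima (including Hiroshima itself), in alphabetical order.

Start at Hiroshima.
Its neighbours: Kanazawa, Nagasaki, Nagoya, Sapporo.
Then their neighbours: Sendai.
Then next layer: Fukuoka.
Every vertex is now reached.

Fukuoka, Hiroshima, Kanazawa, Nagasaki, Nagoya, Sapporo, Sendai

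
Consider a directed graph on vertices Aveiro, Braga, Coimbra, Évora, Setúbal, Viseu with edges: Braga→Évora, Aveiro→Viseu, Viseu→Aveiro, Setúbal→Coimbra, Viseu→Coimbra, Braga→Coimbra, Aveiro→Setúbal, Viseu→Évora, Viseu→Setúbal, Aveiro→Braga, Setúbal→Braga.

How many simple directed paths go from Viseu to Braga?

Viseu→Aveiro→Braga
Viseu→Aveiro→Setúbal→Braga
Viseu→Setúbal→Braga

3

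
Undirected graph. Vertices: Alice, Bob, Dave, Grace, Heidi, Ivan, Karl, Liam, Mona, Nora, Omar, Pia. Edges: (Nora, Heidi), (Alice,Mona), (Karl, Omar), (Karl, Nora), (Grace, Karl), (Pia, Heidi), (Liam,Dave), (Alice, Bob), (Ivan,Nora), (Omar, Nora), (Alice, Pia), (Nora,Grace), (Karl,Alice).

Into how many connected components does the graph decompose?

2

From Alice: component {Alice, Bob, Grace, Heidi, Ivan, Karl, Mona, Nora, Omar, Pia}.
From Dave: component {Dave, Liam}.
That's 2 components.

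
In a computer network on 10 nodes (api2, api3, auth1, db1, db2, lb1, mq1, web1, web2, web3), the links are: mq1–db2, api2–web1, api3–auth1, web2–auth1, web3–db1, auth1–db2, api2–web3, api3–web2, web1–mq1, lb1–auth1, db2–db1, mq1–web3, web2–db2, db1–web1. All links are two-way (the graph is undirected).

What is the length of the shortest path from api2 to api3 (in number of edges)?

5

Distance 0: api2.
Distance 1: web1, web3.
Distance 2: db1, mq1.
Distance 3: db2.
Distance 4: auth1, web2.
Distance 5: api3, lb1 — contains api3.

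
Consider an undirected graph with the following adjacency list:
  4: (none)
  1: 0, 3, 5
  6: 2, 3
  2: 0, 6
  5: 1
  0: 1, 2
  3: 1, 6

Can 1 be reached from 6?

Explore from 6.
Distance 1: reach 2, 3.
Distance 2: reach 0, 1.
Found 1.

Yes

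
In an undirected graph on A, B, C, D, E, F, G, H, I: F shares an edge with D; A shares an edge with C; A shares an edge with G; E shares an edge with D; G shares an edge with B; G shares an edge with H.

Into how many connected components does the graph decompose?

3

From A: component {A, B, C, G, H}.
From D: component {D, E, F}.
From I: component {I}.
That's 3 components.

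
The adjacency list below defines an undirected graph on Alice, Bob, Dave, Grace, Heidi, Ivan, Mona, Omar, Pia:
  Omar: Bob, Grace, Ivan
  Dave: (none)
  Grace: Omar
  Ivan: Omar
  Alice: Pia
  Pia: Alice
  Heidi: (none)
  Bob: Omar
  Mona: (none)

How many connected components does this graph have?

From Alice: component {Alice, Pia}.
From Bob: component {Bob, Grace, Ivan, Omar}.
From Dave: component {Dave}.
From Heidi: component {Heidi}.
From Mona: component {Mona}.
That's 5 components.

5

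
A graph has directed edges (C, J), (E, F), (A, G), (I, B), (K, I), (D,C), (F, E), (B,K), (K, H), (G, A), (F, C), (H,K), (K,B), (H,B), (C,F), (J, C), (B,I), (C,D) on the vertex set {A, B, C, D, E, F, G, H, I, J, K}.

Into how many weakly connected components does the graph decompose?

From A: component {A, G}.
From B: component {B, H, I, K}.
From C: component {C, D, E, F, J}.
That's 3 components.

3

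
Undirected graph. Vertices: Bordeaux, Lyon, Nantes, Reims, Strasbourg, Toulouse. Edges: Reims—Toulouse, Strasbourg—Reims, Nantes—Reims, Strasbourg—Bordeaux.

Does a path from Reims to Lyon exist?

Explore from Reims.
Distance 1: reach Nantes, Strasbourg, Toulouse.
Distance 2: reach Bordeaux.
The search is exhausted without reaching Lyon; it lies in a different component.

No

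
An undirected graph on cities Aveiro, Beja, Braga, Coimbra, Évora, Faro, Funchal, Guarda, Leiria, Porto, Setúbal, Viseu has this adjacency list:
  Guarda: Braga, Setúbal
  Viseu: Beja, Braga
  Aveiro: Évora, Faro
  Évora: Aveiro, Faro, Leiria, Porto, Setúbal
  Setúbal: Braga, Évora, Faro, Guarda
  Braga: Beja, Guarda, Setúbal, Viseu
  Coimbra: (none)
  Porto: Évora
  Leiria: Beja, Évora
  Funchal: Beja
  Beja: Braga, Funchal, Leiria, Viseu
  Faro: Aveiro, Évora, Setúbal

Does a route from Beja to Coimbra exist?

Explore from Beja.
Distance 1: reach Braga, Funchal, Leiria, Viseu.
Distance 2: reach Évora, Guarda, Setúbal.
Distance 3: reach Aveiro, Faro, Porto.
The search is exhausted without reaching Coimbra; it lies in a different component.

No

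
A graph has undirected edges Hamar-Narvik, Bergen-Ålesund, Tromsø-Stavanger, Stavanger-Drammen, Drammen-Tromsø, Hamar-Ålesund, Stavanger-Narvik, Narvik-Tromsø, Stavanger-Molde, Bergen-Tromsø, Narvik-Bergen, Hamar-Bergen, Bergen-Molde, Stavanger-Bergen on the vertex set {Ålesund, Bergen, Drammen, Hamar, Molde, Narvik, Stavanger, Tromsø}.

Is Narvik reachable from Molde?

Explore from Molde.
Distance 1: reach Bergen, Stavanger.
Distance 2: reach Ålesund, Drammen, Hamar, Narvik, Tromsø.
Found Narvik.

Yes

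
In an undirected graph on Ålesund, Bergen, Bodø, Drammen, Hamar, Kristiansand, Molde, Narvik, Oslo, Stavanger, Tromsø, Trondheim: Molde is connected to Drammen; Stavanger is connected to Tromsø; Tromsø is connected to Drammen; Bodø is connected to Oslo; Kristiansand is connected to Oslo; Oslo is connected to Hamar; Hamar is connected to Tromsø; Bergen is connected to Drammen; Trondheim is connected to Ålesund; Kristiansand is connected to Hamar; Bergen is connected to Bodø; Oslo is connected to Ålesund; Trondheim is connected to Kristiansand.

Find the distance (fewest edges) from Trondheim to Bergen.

Distance 0: Trondheim.
Distance 1: Ålesund, Kristiansand.
Distance 2: Hamar, Oslo.
Distance 3: Bodø, Tromsø.
Distance 4: Bergen, Drammen, Stavanger — contains Bergen.

4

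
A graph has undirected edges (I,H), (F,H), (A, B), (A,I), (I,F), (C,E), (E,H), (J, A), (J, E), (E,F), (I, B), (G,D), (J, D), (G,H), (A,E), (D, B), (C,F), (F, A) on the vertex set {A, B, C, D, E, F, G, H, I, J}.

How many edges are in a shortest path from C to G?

3

Distance 0: C.
Distance 1: E, F.
Distance 2: A, H, I, J.
Distance 3: B, D, G — contains G.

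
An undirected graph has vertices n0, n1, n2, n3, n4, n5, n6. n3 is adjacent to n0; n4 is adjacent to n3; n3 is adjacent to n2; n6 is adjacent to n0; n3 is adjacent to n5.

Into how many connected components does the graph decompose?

From n0: component {n0, n2, n3, n4, n5, n6}.
From n1: component {n1}.
That's 2 components.

2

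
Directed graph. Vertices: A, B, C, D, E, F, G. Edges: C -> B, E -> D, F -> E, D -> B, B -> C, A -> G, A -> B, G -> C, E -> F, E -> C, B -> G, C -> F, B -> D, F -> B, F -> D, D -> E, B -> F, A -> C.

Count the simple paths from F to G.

5

F→B→G
F→D→B→G
F→D→E→C→B→G
F→E→C→B→G
F→E→D→B→G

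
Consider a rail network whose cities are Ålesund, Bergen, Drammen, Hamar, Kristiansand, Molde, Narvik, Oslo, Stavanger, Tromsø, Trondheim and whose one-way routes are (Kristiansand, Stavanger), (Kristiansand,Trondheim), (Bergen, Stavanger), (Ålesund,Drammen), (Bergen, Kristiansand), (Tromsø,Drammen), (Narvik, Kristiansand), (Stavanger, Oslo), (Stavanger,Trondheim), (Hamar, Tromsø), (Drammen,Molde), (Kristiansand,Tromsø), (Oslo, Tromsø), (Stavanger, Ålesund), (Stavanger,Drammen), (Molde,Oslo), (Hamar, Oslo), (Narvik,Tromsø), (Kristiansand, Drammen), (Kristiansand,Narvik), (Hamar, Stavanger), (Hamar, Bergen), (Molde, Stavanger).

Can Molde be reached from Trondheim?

No

Trondheim has no outgoing edges, so nothing is reachable from it.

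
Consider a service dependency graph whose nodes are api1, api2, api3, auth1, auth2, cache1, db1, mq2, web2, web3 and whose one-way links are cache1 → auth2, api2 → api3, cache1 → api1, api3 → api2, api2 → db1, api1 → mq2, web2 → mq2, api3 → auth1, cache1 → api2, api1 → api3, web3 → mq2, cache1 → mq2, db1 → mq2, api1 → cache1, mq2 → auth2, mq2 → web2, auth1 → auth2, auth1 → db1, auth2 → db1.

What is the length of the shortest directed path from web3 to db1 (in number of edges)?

Distance 0: web3.
Distance 1: mq2.
Distance 2: auth2, web2.
Distance 3: db1 — contains db1.

3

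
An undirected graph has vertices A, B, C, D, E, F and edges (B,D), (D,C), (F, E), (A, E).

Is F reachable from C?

No

Explore from C.
Distance 1: reach D.
Distance 2: reach B.
The search is exhausted without reaching F; it lies in a different component.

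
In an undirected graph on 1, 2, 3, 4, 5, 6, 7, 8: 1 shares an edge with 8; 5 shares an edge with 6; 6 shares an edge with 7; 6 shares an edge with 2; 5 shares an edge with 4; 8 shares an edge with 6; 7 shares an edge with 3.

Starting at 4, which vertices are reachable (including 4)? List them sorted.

Start at 4.
Its neighbours: 5.
Then their neighbours: 6.
Then next layer: 2, 7, 8.
Then next layer: 1, 3.
Every vertex is now reached.

1, 2, 3, 4, 5, 6, 7, 8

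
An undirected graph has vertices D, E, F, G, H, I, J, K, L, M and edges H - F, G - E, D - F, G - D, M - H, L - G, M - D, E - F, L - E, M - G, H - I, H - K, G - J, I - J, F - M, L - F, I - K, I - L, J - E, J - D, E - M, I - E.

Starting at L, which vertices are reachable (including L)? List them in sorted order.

Start at L.
Its neighbours: E, F, G, I.
Then their neighbours: D, H, J, K, M.
Every vertex is now reached.

D, E, F, G, H, I, J, K, L, M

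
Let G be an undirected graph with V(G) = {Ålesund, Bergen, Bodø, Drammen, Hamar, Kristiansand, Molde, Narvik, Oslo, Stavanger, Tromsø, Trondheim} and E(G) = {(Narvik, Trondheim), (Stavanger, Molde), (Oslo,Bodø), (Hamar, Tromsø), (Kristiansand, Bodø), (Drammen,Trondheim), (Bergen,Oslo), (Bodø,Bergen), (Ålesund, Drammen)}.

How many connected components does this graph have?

From Ålesund: component {Ålesund, Drammen, Narvik, Trondheim}.
From Bergen: component {Bergen, Bodø, Kristiansand, Oslo}.
From Hamar: component {Hamar, Tromsø}.
From Molde: component {Molde, Stavanger}.
That's 4 components.

4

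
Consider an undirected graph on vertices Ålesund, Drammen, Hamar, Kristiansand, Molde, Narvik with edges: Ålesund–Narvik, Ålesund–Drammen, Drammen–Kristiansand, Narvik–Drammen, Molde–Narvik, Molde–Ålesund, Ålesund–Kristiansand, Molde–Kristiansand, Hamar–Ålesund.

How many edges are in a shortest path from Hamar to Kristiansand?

2

Distance 0: Hamar.
Distance 1: Ålesund.
Distance 2: Drammen, Kristiansand, Molde, Narvik — contains Kristiansand.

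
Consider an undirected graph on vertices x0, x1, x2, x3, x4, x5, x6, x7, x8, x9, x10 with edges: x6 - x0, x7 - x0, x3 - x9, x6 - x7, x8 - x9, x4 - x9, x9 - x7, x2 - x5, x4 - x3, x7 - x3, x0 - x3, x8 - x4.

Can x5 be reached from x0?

No

Explore from x0.
Distance 1: reach x3, x6, x7.
Distance 2: reach x4, x9.
Distance 3: reach x8.
The search is exhausted without reaching x5; it lies in a different component.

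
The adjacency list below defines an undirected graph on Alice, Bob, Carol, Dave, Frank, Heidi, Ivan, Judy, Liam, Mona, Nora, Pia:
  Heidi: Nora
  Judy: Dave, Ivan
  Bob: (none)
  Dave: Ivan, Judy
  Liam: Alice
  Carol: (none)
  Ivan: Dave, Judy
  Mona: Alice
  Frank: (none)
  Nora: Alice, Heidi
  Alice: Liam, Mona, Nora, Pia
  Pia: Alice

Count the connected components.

From Alice: component {Alice, Heidi, Liam, Mona, Nora, Pia}.
From Bob: component {Bob}.
From Carol: component {Carol}.
From Dave: component {Dave, Ivan, Judy}.
From Frank: component {Frank}.
That's 5 components.

5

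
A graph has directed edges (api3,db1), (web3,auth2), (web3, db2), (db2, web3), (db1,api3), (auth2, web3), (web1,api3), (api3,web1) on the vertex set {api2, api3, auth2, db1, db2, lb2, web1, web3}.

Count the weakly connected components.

4

From api2: component {api2}.
From api3: component {api3, db1, web1}.
From auth2: component {auth2, db2, web3}.
From lb2: component {lb2}.
That's 4 components.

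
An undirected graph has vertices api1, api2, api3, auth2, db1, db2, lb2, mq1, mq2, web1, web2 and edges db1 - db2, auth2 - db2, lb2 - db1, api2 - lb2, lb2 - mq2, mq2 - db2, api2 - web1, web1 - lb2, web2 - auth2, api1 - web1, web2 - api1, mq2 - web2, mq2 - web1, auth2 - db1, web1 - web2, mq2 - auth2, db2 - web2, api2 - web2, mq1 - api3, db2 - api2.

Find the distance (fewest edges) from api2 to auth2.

Distance 0: api2.
Distance 1: db2, lb2, web1, web2.
Distance 2: api1, auth2, db1, mq2 — contains auth2.

2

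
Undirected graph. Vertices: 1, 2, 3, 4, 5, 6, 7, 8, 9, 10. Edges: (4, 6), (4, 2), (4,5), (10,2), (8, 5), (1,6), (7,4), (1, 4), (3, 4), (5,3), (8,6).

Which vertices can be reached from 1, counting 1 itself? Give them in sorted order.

1, 2, 3, 4, 5, 6, 7, 8, 10

Start at 1.
Its neighbours: 4, 6.
Then their neighbours: 2, 3, 5, 7, 8.
Then next layer: 10.
Nothing further is reachable.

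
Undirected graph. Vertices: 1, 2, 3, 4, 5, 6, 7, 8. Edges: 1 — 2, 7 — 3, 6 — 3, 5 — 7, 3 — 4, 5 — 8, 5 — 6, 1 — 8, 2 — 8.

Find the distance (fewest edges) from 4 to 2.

Distance 0: 4.
Distance 1: 3.
Distance 2: 6, 7.
Distance 3: 5.
Distance 4: 8.
Distance 5: 1, 2 — contains 2.

5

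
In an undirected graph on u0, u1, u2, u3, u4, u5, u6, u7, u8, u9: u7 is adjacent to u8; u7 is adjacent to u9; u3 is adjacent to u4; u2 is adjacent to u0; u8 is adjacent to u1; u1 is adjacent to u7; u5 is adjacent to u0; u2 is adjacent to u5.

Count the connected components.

4

From u0: component {u0, u2, u5}.
From u1: component {u1, u7, u8, u9}.
From u3: component {u3, u4}.
From u6: component {u6}.
That's 4 components.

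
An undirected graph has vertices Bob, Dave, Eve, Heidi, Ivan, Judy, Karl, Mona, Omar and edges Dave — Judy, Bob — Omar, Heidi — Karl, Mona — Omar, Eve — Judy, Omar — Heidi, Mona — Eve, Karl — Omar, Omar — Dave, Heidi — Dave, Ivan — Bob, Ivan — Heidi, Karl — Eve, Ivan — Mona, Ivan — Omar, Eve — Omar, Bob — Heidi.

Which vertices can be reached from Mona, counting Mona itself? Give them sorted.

Start at Mona.
Its neighbours: Eve, Ivan, Omar.
Then their neighbours: Bob, Dave, Heidi, Judy, Karl.
Every vertex is now reached.

Bob, Dave, Eve, Heidi, Ivan, Judy, Karl, Mona, Omar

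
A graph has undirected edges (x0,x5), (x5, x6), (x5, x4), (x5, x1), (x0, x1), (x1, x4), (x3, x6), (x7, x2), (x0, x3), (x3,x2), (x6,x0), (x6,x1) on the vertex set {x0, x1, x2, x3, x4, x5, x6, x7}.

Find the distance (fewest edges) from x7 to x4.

5

Distance 0: x7.
Distance 1: x2.
Distance 2: x3.
Distance 3: x0, x6.
Distance 4: x1, x5.
Distance 5: x4 — contains x4.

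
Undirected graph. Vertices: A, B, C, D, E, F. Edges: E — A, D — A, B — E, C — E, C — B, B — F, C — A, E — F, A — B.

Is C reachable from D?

Explore from D.
Distance 1: reach A.
Distance 2: reach B, C, E.
Found C.

Yes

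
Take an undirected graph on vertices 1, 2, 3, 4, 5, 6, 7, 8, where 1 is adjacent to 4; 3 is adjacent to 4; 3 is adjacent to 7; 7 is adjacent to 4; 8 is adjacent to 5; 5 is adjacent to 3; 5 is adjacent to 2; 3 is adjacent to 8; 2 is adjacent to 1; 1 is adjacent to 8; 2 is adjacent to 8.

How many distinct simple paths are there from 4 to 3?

4–1–2–5–3
4–1–2–5–8–3
4–1–2–8–3
4–1–2–8–5–3
4–1–8–2–5–3
4–1–8–3
4–1–8–5–3
4–3
4–7–3

9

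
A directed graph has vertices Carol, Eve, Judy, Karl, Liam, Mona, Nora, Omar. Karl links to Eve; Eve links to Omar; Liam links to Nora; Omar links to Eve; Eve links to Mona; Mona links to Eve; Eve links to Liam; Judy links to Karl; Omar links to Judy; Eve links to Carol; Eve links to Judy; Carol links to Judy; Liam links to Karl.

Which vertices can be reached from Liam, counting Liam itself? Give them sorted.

Start at Liam.
Its neighbours: Karl, Nora.
Then their neighbours: Eve.
Then next layer: Carol, Judy, Mona, Omar.
Every vertex is now reached.

Carol, Eve, Judy, Karl, Liam, Mona, Nora, Omar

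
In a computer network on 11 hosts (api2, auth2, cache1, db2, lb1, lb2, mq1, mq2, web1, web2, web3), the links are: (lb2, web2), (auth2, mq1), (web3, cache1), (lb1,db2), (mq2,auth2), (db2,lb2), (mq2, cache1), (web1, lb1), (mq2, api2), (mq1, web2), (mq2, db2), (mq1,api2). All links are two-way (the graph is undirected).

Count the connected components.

1

From api2: component {api2, auth2, cache1, db2, lb1, lb2, mq1, mq2, web1, web2, web3}.
That's 1 component.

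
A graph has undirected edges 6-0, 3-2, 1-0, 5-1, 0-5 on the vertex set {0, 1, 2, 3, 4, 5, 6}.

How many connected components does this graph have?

From 0: component {0, 1, 5, 6}.
From 2: component {2, 3}.
From 4: component {4}.
That's 3 components.

3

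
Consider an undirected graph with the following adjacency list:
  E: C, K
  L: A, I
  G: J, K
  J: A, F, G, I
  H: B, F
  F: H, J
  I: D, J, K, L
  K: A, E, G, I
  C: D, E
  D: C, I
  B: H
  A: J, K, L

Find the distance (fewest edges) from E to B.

6

Distance 0: E.
Distance 1: C, K.
Distance 2: A, D, G, I.
Distance 3: J, L.
Distance 4: F.
Distance 5: H.
Distance 6: B — contains B.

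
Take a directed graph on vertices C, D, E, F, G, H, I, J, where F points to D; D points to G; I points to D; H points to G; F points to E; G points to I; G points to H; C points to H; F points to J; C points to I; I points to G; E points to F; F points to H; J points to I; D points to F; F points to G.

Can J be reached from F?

Explore from F.
Distance 1: reach D, E, G, H, J.
Found J.

Yes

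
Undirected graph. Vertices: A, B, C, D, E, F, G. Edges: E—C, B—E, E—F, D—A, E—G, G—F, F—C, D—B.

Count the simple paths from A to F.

3

A–D–B–E–C–F
A–D–B–E–F
A–D–B–E–G–F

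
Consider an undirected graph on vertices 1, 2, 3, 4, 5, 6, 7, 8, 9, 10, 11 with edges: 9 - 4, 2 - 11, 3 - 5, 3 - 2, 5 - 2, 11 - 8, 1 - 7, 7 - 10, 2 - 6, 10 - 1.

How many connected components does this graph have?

3

From 1: component {1, 7, 10}.
From 2: component {2, 3, 5, 6, 8, 11}.
From 4: component {4, 9}.
That's 3 components.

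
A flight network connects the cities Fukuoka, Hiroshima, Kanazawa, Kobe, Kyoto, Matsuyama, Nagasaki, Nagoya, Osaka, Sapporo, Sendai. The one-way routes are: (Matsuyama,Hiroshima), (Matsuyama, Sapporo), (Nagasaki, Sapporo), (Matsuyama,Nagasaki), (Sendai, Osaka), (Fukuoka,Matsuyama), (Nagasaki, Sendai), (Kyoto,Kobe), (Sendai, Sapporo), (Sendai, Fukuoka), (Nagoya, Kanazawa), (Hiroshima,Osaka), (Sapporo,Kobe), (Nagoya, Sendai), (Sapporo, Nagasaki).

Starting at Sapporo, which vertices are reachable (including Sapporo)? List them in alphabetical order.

Fukuoka, Hiroshima, Kobe, Matsuyama, Nagasaki, Osaka, Sapporo, Sendai

Start at Sapporo.
Its neighbours: Kobe, Nagasaki.
Then their neighbours: Sendai.
Then next layer: Fukuoka, Osaka.
Then next layer: Matsuyama.
Then next layer: Hiroshima.
Nothing further is reachable.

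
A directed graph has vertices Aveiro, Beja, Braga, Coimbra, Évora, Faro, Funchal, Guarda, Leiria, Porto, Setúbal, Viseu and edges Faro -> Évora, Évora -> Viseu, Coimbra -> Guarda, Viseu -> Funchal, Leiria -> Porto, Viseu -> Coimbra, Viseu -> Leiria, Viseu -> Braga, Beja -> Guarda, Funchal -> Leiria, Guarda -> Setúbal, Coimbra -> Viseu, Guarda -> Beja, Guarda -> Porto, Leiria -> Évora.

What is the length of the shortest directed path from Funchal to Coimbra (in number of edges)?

4

Distance 0: Funchal.
Distance 1: Leiria.
Distance 2: Évora, Porto.
Distance 3: Viseu.
Distance 4: Braga, Coimbra — contains Coimbra.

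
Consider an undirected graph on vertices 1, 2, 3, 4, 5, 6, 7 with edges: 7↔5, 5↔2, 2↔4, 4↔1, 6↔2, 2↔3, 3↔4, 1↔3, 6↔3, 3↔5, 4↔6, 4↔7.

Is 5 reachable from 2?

Explore from 2.
Distance 1: reach 3, 4, 5, 6.
Found 5.

Yes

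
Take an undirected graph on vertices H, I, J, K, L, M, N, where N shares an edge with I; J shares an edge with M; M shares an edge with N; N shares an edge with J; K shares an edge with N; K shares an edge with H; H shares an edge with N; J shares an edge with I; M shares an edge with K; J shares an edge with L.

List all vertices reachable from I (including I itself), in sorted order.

Start at I.
Its neighbours: J, N.
Then their neighbours: H, K, L, M.
Every vertex is now reached.

H, I, J, K, L, M, N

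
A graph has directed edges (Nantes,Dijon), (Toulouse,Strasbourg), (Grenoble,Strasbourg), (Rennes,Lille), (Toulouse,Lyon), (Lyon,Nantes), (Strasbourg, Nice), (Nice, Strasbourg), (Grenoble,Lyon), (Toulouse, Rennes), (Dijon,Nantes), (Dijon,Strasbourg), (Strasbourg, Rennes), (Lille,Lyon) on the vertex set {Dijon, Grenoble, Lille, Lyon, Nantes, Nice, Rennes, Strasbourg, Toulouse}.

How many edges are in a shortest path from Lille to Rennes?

Distance 0: Lille.
Distance 1: Lyon.
Distance 2: Nantes.
Distance 3: Dijon.
Distance 4: Strasbourg.
Distance 5: Nice, Rennes — contains Rennes.

5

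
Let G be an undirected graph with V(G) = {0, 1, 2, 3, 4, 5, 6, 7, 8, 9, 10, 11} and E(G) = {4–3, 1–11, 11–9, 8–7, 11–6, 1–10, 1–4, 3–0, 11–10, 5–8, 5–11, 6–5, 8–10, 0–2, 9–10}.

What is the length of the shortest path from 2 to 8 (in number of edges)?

6

Distance 0: 2.
Distance 1: 0.
Distance 2: 3.
Distance 3: 4.
Distance 4: 1.
Distance 5: 10, 11.
Distance 6: 5, 6, 8, 9 — contains 8.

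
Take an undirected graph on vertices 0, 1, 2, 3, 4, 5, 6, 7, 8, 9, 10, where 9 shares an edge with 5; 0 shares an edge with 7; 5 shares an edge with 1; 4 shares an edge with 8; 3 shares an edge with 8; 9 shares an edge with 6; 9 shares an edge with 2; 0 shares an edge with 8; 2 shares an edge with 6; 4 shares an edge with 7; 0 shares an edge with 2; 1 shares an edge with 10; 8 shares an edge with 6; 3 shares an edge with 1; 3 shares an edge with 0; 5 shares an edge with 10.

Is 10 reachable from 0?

Yes

Explore from 0.
Distance 1: reach 2, 3, 7, 8.
Distance 2: reach 1, 4, 6, 9.
Distance 3: reach 5, 10.
Found 10.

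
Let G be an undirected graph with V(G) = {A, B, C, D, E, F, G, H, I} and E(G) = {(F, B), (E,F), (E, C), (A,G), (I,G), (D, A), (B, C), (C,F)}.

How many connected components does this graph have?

3

From A: component {A, D, G, I}.
From B: component {B, C, E, F}.
From H: component {H}.
That's 3 components.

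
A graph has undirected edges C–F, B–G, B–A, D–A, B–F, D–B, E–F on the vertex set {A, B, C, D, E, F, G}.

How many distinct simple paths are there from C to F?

1

C–F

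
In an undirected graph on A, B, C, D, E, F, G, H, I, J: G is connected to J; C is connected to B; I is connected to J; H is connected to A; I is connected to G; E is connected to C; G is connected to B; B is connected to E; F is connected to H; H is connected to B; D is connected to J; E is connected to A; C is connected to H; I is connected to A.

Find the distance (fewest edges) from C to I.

Distance 0: C.
Distance 1: B, E, H.
Distance 2: A, F, G.
Distance 3: I, J — contains I.

3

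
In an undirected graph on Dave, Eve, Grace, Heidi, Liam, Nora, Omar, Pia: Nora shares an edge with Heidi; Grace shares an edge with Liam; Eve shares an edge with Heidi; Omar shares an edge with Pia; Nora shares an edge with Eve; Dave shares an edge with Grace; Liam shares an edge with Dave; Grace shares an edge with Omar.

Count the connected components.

2

From Dave: component {Dave, Grace, Liam, Omar, Pia}.
From Eve: component {Eve, Heidi, Nora}.
That's 2 components.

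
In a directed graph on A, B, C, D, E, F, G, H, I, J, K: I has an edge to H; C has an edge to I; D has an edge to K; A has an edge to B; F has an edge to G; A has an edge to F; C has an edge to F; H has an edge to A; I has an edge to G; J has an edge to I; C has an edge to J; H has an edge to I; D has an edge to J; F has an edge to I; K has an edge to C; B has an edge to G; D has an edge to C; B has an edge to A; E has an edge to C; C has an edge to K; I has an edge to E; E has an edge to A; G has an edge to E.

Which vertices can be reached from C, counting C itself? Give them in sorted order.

A, B, C, E, F, G, H, I, J, K

Start at C.
Its neighbours: F, I, J, K.
Then their neighbours: E, G, H.
Then next layer: A.
Then next layer: B.
Nothing further is reachable.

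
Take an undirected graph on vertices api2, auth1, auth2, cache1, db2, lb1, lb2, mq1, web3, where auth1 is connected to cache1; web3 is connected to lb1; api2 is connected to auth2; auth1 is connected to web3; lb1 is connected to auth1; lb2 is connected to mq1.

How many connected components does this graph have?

4

From api2: component {api2, auth2}.
From auth1: component {auth1, cache1, lb1, web3}.
From db2: component {db2}.
From lb2: component {lb2, mq1}.
That's 4 components.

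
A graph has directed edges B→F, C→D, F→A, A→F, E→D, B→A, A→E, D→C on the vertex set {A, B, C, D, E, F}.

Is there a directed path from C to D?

Yes

Explore from C.
Distance 1: reach D.
Found D.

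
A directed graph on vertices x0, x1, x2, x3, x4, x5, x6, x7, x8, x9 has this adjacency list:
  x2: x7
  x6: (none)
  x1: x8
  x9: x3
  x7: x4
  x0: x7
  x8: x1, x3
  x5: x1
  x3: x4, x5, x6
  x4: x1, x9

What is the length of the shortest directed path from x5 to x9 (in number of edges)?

Distance 0: x5.
Distance 1: x1.
Distance 2: x8.
Distance 3: x3.
Distance 4: x4, x6.
Distance 5: x9 — contains x9.

5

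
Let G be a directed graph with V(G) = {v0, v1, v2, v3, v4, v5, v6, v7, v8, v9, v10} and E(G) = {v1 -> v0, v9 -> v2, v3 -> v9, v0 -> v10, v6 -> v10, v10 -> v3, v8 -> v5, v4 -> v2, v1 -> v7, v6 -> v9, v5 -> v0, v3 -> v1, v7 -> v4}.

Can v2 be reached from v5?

Yes

Explore from v5.
Distance 1: reach v0.
Distance 2: reach v10.
Distance 3: reach v3.
Distance 4: reach v1, v9.
Distance 5: reach v2, v7.
Found v2.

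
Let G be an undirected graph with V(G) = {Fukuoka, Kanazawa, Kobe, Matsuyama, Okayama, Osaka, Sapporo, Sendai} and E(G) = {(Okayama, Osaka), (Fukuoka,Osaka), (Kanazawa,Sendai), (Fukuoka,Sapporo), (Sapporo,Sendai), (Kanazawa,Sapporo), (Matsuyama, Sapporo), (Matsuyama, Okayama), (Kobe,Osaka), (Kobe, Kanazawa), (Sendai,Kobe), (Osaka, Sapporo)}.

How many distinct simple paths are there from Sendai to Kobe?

Sendai–Kanazawa–Kobe
Sendai–Kanazawa–Sapporo–Fukuoka–Osaka–Kobe
Sendai–Kanazawa–Sapporo–Matsuyama–Okayama–Osaka–Kobe
Sendai–Kanazawa–Sapporo–Osaka–Kobe
Sendai–Kobe
Sendai–Sapporo–Fukuoka–Osaka–Kobe
Sendai–Sapporo–Kanazawa–Kobe
Sendai–Sapporo–Matsuyama–Okayama–Osaka–Kobe
Sendai–Sapporo–Osaka–Kobe

9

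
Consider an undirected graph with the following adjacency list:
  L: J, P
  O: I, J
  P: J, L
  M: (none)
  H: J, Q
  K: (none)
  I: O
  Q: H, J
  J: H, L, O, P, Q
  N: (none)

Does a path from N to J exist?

No

N has no edges, so nothing is reachable from it.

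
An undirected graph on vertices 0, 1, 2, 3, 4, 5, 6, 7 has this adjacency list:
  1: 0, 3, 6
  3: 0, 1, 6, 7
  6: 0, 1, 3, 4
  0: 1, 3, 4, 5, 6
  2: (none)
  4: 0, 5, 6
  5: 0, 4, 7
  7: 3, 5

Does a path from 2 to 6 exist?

2 has no edges, so nothing is reachable from it.

No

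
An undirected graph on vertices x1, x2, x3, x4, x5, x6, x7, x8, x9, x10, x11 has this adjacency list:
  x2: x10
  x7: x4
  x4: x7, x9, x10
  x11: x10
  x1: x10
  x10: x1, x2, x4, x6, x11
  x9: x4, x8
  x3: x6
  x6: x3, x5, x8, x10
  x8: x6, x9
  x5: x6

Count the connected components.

1

From x1: component {x1, x2, x3, x4, x5, x6, x7, x8, x9, x10, x11}.
That's 1 component.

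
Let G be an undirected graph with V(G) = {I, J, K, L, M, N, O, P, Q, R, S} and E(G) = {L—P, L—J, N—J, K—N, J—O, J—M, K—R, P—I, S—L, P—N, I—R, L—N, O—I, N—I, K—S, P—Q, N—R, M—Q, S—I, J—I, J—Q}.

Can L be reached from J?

Yes

Explore from J.
Distance 1: reach I, L, M, N, O, Q.
Found L.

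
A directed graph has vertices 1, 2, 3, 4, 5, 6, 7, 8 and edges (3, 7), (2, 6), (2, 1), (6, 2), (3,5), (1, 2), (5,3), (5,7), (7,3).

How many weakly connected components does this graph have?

From 1: component {1, 2, 6}.
From 3: component {3, 5, 7}.
From 4: component {4}.
From 8: component {8}.
That's 4 components.

4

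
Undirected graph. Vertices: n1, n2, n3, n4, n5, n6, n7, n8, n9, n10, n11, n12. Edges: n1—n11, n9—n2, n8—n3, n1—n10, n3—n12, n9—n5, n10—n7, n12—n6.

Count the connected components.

4

From n1: component {n1, n7, n10, n11}.
From n2: component {n2, n5, n9}.
From n3: component {n3, n6, n8, n12}.
From n4: component {n4}.
That's 4 components.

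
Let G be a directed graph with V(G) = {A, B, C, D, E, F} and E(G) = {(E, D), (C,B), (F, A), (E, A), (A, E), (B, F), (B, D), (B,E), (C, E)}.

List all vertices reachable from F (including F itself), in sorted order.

A, D, E, F

Start at F.
Its neighbours: A.
Then their neighbours: E.
Then next layer: D.
Nothing further is reachable.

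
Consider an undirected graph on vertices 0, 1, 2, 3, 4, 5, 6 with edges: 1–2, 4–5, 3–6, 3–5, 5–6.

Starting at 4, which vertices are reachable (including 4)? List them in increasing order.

Start at 4.
Its neighbours: 5.
Then their neighbours: 3, 6.
Nothing further is reachable.

3, 4, 5, 6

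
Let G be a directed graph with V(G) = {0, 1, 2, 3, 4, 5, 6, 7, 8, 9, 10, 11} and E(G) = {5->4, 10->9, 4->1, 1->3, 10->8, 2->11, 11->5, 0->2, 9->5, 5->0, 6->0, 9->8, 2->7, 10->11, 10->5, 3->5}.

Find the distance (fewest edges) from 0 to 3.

6

Distance 0: 0.
Distance 1: 2.
Distance 2: 7, 11.
Distance 3: 5.
Distance 4: 4.
Distance 5: 1.
Distance 6: 3 — contains 3.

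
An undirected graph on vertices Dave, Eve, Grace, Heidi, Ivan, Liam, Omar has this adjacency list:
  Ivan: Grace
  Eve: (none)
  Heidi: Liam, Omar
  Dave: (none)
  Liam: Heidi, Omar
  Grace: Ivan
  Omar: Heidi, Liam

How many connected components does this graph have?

From Dave: component {Dave}.
From Eve: component {Eve}.
From Grace: component {Grace, Ivan}.
From Heidi: component {Heidi, Liam, Omar}.
That's 4 components.

4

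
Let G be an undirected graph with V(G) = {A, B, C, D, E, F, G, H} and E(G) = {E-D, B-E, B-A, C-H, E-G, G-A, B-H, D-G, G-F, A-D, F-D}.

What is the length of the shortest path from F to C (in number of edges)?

5

Distance 0: F.
Distance 1: D, G.
Distance 2: A, E.
Distance 3: B.
Distance 4: H.
Distance 5: C — contains C.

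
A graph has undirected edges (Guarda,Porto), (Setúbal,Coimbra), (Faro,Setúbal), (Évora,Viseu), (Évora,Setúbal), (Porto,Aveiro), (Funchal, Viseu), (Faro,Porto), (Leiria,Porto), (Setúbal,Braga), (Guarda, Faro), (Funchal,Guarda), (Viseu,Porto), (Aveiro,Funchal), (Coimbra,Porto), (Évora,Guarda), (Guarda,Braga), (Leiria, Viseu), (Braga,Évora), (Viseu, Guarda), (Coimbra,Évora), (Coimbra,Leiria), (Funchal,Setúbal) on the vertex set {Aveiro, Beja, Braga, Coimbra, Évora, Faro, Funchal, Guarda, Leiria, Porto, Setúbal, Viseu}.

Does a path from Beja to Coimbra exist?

Beja has no edges, so nothing is reachable from it.

No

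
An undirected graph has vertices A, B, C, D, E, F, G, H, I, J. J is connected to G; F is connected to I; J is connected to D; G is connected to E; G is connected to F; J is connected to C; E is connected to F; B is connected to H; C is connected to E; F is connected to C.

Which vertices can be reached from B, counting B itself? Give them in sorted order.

B, H

Start at B.
Its neighbours: H.
Nothing further is reachable.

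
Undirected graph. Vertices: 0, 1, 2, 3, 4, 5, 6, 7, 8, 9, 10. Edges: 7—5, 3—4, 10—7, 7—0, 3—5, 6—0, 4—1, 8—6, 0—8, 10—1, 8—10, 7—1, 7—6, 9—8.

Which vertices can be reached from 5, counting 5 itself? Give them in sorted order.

Start at 5.
Its neighbours: 3, 7.
Then their neighbours: 0, 1, 4, 6, 10.
Then next layer: 8.
Then next layer: 9.
Nothing further is reachable.

0, 1, 3, 4, 5, 6, 7, 8, 9, 10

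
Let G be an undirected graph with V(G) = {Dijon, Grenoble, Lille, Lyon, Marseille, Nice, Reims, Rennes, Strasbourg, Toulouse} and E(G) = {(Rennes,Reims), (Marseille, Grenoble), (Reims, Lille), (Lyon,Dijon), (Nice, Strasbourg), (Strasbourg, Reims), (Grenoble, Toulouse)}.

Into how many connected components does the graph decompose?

From Dijon: component {Dijon, Lyon}.
From Grenoble: component {Grenoble, Marseille, Toulouse}.
From Lille: component {Lille, Nice, Reims, Rennes, Strasbourg}.
That's 3 components.

3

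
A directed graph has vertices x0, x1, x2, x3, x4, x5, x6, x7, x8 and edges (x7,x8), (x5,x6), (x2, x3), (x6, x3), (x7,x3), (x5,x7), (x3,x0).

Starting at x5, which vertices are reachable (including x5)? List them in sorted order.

Start at x5.
Its neighbours: x6, x7.
Then their neighbours: x3, x8.
Then next layer: x0.
Nothing further is reachable.

x0, x3, x5, x6, x7, x8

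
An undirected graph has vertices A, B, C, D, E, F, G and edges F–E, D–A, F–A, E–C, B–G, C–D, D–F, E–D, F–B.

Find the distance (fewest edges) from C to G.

4

Distance 0: C.
Distance 1: D, E.
Distance 2: A, F.
Distance 3: B.
Distance 4: G — contains G.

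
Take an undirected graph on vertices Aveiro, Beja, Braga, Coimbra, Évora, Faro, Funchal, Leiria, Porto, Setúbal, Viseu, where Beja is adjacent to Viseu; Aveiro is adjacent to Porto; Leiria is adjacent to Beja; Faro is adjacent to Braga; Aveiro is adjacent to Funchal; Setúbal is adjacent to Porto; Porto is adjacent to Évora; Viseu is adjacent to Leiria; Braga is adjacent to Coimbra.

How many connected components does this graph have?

From Aveiro: component {Aveiro, Évora, Funchal, Porto, Setúbal}.
From Beja: component {Beja, Leiria, Viseu}.
From Braga: component {Braga, Coimbra, Faro}.
That's 3 components.

3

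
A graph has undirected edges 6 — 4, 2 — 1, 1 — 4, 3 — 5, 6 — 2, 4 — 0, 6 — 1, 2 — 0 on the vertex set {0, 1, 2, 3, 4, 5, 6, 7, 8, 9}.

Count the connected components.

5

From 0: component {0, 1, 2, 4, 6}.
From 3: component {3, 5}.
From 7: component {7}.
From 8: component {8}.
From 9: component {9}.
That's 5 components.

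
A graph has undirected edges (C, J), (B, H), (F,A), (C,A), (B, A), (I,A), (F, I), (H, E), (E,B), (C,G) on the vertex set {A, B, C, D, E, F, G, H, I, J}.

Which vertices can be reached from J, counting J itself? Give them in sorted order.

Start at J.
Its neighbours: C.
Then their neighbours: A, G.
Then next layer: B, F, I.
Then next layer: E, H.
Nothing further is reachable.

A, B, C, E, F, G, H, I, J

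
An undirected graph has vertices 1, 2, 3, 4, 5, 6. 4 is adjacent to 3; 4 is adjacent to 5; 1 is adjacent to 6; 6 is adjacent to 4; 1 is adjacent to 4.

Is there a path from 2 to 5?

No

2 has no edges, so nothing is reachable from it.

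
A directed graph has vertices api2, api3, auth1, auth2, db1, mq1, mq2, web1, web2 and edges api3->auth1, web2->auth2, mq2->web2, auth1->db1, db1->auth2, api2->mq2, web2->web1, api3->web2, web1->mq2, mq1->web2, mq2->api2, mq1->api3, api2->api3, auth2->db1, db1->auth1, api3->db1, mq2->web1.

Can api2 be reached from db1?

No

Explore from db1.
Distance 1: reach auth1, auth2.
The search from db1 is exhausted; no directed path reaches api2.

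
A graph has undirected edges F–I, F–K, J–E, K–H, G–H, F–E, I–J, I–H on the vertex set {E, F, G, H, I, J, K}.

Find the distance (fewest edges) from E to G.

4

Distance 0: E.
Distance 1: F, J.
Distance 2: I, K.
Distance 3: H.
Distance 4: G — contains G.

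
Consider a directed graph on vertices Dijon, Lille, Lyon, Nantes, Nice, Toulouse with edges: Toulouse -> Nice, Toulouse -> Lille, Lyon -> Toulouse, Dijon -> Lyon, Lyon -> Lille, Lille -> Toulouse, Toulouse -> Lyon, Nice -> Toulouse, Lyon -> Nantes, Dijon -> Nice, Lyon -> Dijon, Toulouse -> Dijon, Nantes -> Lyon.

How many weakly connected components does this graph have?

From Dijon: component {Dijon, Lille, Lyon, Nantes, Nice, Toulouse}.
That's 1 component.

1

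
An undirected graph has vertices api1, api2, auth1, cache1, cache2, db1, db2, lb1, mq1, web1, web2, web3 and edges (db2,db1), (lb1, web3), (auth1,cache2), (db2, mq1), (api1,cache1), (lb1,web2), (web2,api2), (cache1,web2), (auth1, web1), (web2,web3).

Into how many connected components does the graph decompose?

From api1: component {api1, api2, cache1, lb1, web2, web3}.
From auth1: component {auth1, cache2, web1}.
From db1: component {db1, db2, mq1}.
That's 3 components.

3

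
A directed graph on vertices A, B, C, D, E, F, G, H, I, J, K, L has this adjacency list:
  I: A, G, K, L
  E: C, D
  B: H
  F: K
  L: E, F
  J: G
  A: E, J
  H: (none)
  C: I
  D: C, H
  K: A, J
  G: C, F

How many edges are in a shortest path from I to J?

Distance 0: I.
Distance 1: A, G, K, L.
Distance 2: C, E, F, J — contains J.

2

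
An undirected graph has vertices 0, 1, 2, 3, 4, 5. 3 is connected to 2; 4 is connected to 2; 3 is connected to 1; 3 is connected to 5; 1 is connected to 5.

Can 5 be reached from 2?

Explore from 2.
Distance 1: reach 3, 4.
Distance 2: reach 1, 5.
Found 5.

Yes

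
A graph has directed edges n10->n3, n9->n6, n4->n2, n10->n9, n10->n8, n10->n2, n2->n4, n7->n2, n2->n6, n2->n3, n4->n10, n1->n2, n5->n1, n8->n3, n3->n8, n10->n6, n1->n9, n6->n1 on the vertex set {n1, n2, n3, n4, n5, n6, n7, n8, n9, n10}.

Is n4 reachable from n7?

Explore from n7.
Distance 1: reach n2.
Distance 2: reach n3, n4, n6.
Found n4.

Yes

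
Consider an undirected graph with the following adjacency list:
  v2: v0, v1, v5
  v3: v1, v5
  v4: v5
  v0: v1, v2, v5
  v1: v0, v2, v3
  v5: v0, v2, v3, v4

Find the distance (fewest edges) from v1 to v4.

Distance 0: v1.
Distance 1: v0, v2, v3.
Distance 2: v5.
Distance 3: v4 — contains v4.

3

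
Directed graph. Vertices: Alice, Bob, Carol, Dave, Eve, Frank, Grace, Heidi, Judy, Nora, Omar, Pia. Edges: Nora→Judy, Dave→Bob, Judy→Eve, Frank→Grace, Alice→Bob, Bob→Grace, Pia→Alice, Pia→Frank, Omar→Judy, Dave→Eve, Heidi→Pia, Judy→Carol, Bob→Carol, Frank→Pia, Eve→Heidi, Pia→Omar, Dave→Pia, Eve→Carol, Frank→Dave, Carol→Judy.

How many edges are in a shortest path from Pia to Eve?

Distance 0: Pia.
Distance 1: Alice, Frank, Omar.
Distance 2: Bob, Dave, Grace, Judy.
Distance 3: Carol, Eve — contains Eve.

3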